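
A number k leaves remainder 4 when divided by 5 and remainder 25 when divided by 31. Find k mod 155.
M = 5 × 31 = 155. M₁ = 31, y₁ ≡ 1 mod 5. M₂ = 5, y₂ ≡ 25 mod 31. k = 4×31×1 + 25×5×25 ≡ 149 mod 155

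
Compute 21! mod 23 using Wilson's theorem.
(22)! = (21)! × (22) ≡ -1 mod 23. So (21)! ≡ -1 × (22)^(-1) ≡ (-1)×(-1) = 1 mod 23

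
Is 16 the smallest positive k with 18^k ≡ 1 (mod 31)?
Powers of 18 mod 31: 18^1≡18, 18^2≡14, 18^3≡4, 18^4≡10, 18^5≡25, 18^6≡16, 18^7≡9, 18^8≡7, 18^9≡2, 18^10≡5, 18^11≡28, 18^12≡8, 18^13≡20, 18^14≡19, 18^15≡1. Already 18^15≡1, so the order is 15 < 16. No, the actual order is 15.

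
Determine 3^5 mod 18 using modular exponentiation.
By repeated squaring (mod 18): 3^{1}≡3, 3^{2}≡9, 3^{4}≡9. Then 3^{5} = 3^{4+1} ≡ 9 × 3 ≡ 9 (mod 18)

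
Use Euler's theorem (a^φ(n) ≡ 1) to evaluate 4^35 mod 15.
By Euler: 4^{8} ≡ 1 mod 15 since gcd(4, 15) = 1. 35 = 4×8 + 3. So 4^{35} ≡ 4^{3} ≡ 4 mod 15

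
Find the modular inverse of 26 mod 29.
Since 29 is prime, by Fermat 26^(-1) ≡ 26^{27} ≡ 19 mod 29. Verify: 26 × 19 = 494 ≡ 1 mod 29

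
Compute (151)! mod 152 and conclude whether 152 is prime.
(151)! mod 152 = 0. Since 0 ≢ -1 mod 152, 152 is not prime.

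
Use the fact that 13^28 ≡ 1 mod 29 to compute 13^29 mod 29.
By Fermat: 13^{28} ≡ 1 mod 29. So 13^{29} = 13^{28} · 13^{1} ≡ 13^{1} ≡ 13 mod 29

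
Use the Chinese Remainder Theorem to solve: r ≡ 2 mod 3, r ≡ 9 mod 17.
M = 3 × 17 = 51. M₁ = 17, y₁ ≡ 2 mod 3. M₂ = 3, y₂ ≡ 6 mod 17. r = 2×17×2 + 9×3×6 ≡ 26 mod 51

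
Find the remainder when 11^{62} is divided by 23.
By Fermat: 11^{22} ≡ 1 (mod 23). 62 = 2×22 + 18. So 11^{62} ≡ 11^{18} ≡ 16 (mod 23)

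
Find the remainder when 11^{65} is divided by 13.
By Fermat: 11^{12} ≡ 1 mod 13. 65 = 5×12 + 5. So 11^{65} ≡ 11^{5} ≡ 7 mod 13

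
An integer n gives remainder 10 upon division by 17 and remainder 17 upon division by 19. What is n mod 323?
M = 17 × 19 = 323. M₁ = 19, y₁ ≡ 9 mod 17. M₂ = 17, y₂ ≡ 9 mod 19. n = 10×19×9 + 17×17×9 ≡ 112 mod 323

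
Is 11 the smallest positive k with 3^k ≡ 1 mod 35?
Powers of 3 mod 35: 3^1≡3, 3^2≡9, 3^3≡27, 3^4≡11, 3^5≡33, 3^6≡29, 3^7≡17, 3^8≡16, 3^9≡13, 3^10≡4, 3^11≡12, 3^12≡1. 3^11≡12≢1, so ord ≠ 11. No, the actual order is 12.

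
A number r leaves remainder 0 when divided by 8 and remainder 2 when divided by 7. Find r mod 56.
M = 8 × 7 = 56. M₁ = 7, y₁ ≡ 7 mod 8. M₂ = 8, y₂ ≡ 1 mod 7. r = 0×7×7 + 2×8×1 ≡ 16 mod 56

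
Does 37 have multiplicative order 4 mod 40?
Powers of 37 mod 40: 37^1≡37, 37^2≡9, 37^3≡13, 37^4≡1. First k with 37^k≡1 is k=4. Yes, ord_40(37) = 4.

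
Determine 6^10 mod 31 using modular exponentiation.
By repeated squaring (mod 31): 6^{1}≡6, 6^{2}≡5, 6^{4}≡25, 6^{8}≡5. Then 6^{10} = 6^{8+2} ≡ 5 × 5 ≡ 25 (mod 31)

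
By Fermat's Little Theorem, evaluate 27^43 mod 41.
By Fermat: 27^{40} ≡ 1 mod 41. So 27^{43} = 27^{40} · 27^{3} ≡ 27^{3} ≡ 3 mod 41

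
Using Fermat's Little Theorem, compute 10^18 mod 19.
By Fermat's Little Theorem, 10^{18} ≡ 1 mod 19 since 19 is prime and gcd(10, 19) = 1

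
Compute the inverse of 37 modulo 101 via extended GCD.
Extended GCD: 37(-30) + 101(11) = 1. So 37^(-1) ≡ -30 ≡ 71 (mod 101). Verify: 37 × 71 = 2627 ≡ 1 (mod 101)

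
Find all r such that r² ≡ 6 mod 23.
The square roots of 6 mod 23 are 12 and 11. Verify: 12² = 144 ≡ 6 mod 23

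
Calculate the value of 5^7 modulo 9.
By repeated squaring mod 9: 5^{1}≡5, 5^{2}≡7, 5^{4}≡4. Then 5^{7} = 5^{4+2+1} ≡ 4 × 7 × 5 ≡ 5 mod 9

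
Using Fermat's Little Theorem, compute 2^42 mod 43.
By Fermat's Little Theorem, 2^{42} ≡ 1 mod 43 since 43 is prime and gcd(2, 43) = 1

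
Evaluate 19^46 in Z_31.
Using Fermat: 19^{30} ≡ 1 mod 31. 46 ≡ 16 mod 30. So 19^{46} ≡ 19^{16} ≡ 19 mod 31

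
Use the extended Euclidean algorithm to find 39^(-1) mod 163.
Extended GCD: 39(46) + 163(-11) = 1. So 39^(-1) ≡ 46 mod 163. Verify: 39 × 46 = 1794 ≡ 1 mod 163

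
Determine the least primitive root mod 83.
g = 2. Powers: [2, 4, 8, 16, 32, 64, 45, 7, ...] generates all 82 non-zero residues.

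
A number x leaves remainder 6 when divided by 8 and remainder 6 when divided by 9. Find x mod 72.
M = 8 × 9 = 72. M₁ = 9, y₁ ≡ 1 mod 8. M₂ = 8, y₂ ≡ 8 mod 9. x = 6×9×1 + 6×8×8 ≡ 6 mod 72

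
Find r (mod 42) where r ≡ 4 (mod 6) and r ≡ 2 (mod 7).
M = 6 × 7 = 42. M₁ = 7, y₁ ≡ 1 (mod 6). M₂ = 6, y₂ ≡ 6 (mod 7). r = 4×7×1 + 2×6×6 ≡ 16 (mod 42)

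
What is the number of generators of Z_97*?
There are φ(97-1) = φ(96) = 32 primitive roots modulo 97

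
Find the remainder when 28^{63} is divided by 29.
By Fermat: 28^{28} ≡ 1 (mod 29). 63 = 2×28 + 7. So 28^{63} ≡ 28^{7} ≡ 28 (mod 29)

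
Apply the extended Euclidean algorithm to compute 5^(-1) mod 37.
Extended GCD: 5(15) + 37(-2) = 1. So 5^(-1) ≡ 15 (mod 37). Verify: 5 × 15 = 75 ≡ 1 (mod 37)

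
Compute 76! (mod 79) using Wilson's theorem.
(78)! = (76)! × (77) × (78) ≡ -1 (mod 79). So (76)! ≡ -1 × [(78)(77)]^(-1) ≡ 39 (mod 79)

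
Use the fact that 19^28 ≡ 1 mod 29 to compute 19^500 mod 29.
By Fermat: 19^{28} ≡ 1 mod 29. 500 ≡ 24 mod 28. So 19^{500} ≡ 19^{24} ≡ 23 mod 29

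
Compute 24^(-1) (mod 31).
Since 31 is prime, by Fermat 24^(-1) ≡ 24^{29} ≡ 22 (mod 31). Verify: 24 × 22 = 528 ≡ 1 (mod 31)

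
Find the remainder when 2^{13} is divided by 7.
By Fermat: 2^{6} ≡ 1 mod 7. 13 = 2×6 + 1. So 2^{13} ≡ 2^{1} ≡ 2 mod 7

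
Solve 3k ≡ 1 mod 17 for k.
Since 17 is prime, by Fermat 3^(-1) ≡ 3^{15} ≡ 6 mod 17. Verify: 3 × 6 = 18 ≡ 1 mod 17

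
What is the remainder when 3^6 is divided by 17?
By repeated squaring mod 17: 3^{1}≡3, 3^{2}≡9, 3^{4}≡13. Then 3^{6} = 3^{4+2} ≡ 13 × 9 ≡ 15 mod 17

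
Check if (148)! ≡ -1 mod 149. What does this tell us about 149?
(148)! mod 149 = 148. Since this equals -1 mod 149, Wilson confirms 149 is prime.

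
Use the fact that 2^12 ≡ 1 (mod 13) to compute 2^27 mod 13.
By Fermat: 2^{12} ≡ 1 (mod 13). 27 = 2×12 + 3. So 2^{27} ≡ 2^{3} ≡ 8 (mod 13)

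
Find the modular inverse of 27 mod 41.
Since 41 is prime, by Fermat 27^(-1) ≡ 27^{39} ≡ 38 mod 41. Verify: 27 × 38 = 1026 ≡ 1 mod 41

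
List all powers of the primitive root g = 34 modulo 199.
34^1, 34^2, ..., 34^{198} mod 199: [34, 161, 101, 51, 142, 52, 176, 14, 78, 65, 21, 117, 197, 131, 76, 196, 97, 114, 95, 46, 171, 43, 69, 157, 164, 4, 136, 47, 6, 5, 170, 9, 107, 56, 113, 61, 84, 70, 191, 126, 105, 187, 189, 58, 181, 184, 87, 172, 77, 31, 59, 16, 146, 188, 24, 20, 83, 36, 30, 25, 54, 45, 137, 81, 167, 106, 22, 151, 159, 33, 127, 139, 149, 91, 109, 124, 37, 64, 186, 155, 96, 80, 133, 144, 120, 100, 17, 180, 150, 125, 71, 26, 88, 7, 39, 132, 110, 158, 198, 165, 38, 98, 148, 57, 147, 23, 185, 121, 134, 178, 82, 2, 68, 123, 3, 102, 85, 104, 153, 28, 156, 130, 42, 35, 195, 63, 152, 193, 194, 29, 190, 92, 143, 86, 138, 115, 129, 8, 73, 94, 12, 10, 141, 18, 15, 112, 27, 122, 168, 140, 183, 53, 11, 175, 179, 116, 163, 169, 174, 145, 154, 62, 118, 32, 93, 177, 48, 40, 166, 72, 60, 50, 108, 90, 75, 162, 135, 13, 44, 103, 119, 66, 55, 79, 99, 182, 19, 49, 74, 128, 173, 111, 192, 160, 67, 89, 41, 1]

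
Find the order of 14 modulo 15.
Powers of 14 mod 15: 14^1≡14, 14^2≡1. Order = 2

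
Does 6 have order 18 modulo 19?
6^{9} ≡ 1 mod 19 and 9 < 18, so ord_19(6) = 9 ≠ 18 and 6 is not a primitive root.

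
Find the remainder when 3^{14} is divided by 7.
By Fermat: 3^{6} ≡ 1 mod 7. 14 = 2×6 + 2. So 3^{14} ≡ 3^{2} ≡ 2 mod 7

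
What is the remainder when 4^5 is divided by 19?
By repeated squaring mod 19: 4^{1}≡4, 4^{2}≡16, 4^{4}≡9. Then 4^{5} = 4^{4+1} ≡ 9 × 4 ≡ 17 mod 19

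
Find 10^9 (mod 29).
By repeated squaring (mod 29): 10^{1}≡10, 10^{2}≡13, 10^{4}≡24, 10^{8}≡25. Then 10^{9} = 10^{8+1} ≡ 25 × 10 ≡ 18 (mod 29)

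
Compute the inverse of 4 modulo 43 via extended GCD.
Extended GCD: 4(11) + 43(-1) = 1. So 4^(-1) ≡ 11 mod 43. Verify: 4 × 11 = 44 ≡ 1 mod 43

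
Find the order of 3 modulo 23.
Powers of 3 mod 23: 3^1≡3, 3^2≡9, 3^3≡4, 3^4≡12, 3^5≡13, 3^6≡16, 3^7≡2, 3^8≡6, 3^9≡18, 3^10≡8, 3^11≡1. So the order of 3 is 11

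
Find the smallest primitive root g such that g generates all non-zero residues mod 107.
g = 2. For each prime q|106: 2^{53}≡106, 2^{2}≡4, none ≡ 1, so ord_107(2) = 106 and 2 is a primitive root.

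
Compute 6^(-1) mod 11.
Since 11 is prime, by Fermat 6^(-1) ≡ 6^{9} ≡ 2 mod 11. Verify: 6 × 2 = 12 ≡ 1 mod 11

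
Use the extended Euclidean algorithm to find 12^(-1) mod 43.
Extended GCD: 12(18) + 43(-5) = 1. So 12^(-1) ≡ 18 mod 43. Verify: 12 × 18 = 216 ≡ 1 mod 43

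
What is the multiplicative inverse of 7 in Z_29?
Since 29 is prime, by Fermat 7^(-1) ≡ 7^{27} ≡ 25 (mod 29). Verify: 7 × 25 = 175 ≡ 1 (mod 29)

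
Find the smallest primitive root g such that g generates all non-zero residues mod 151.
g = 6. For each prime q|150: 6^{75}≡150, 6^{50}≡32, 6^{30}≡59, none ≡ 1, so ord_151(6) = 150 and 6 is a primitive root.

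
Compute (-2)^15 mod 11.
Using Fermat: (-2)^{10} ≡ 1 mod 11. 15 ≡ 5 mod 10. So (-2)^{15} ≡ (-2)^{5} ≡ 1 mod 11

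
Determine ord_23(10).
Powers of 10 mod 23: 10^1≡10, 10^2≡8, 10^3≡11, 10^4≡18, 10^5≡19, 10^6≡6, 10^7≡14, 10^8≡2, 10^9≡20, 10^10≡16, 10^11≡22, 10^12≡13, 10^13≡15, 10^14≡12, 10^15≡5, 10^16≡4, 10^17≡17, 10^18≡9, 10^19≡21, 10^20≡3, 10^21≡7, 10^22≡1. ord_23(10) = 22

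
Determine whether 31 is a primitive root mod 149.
31^{37} ≡ 1 (mod 149) and 37 < 148, so ord_149(31) = 37 ≠ 148 and 31 is not a primitive root.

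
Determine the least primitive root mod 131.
g = 2. Powers: [2, 4, 8, 16, 32, 64, 128, 125, ...] generates all 130 non-zero residues.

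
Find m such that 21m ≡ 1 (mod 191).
Since 191 is prime, by Fermat 21^(-1) ≡ 21^{189} ≡ 91 (mod 191). Verify: 21 × 91 = 1911 ≡ 1 (mod 191)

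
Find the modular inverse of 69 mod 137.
Since 137 is prime, by Fermat 69^(-1) ≡ 69^{135} ≡ 2 (mod 137). Verify: 69 × 2 = 138 ≡ 1 (mod 137)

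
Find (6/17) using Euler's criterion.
(6/17) = 6^{8} mod 17 = -1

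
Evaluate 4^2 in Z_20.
4^{2} = 16 ≡ 16 (mod 20)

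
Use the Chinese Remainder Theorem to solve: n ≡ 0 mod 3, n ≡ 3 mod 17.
M = 3 × 17 = 51. M₁ = 17, y₁ ≡ 2 mod 3. M₂ = 3, y₂ ≡ 6 mod 17. n = 0×17×2 + 3×3×6 ≡ 3 mod 51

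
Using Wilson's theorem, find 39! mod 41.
(40)! = (39)! × (40) ≡ -1 (mod 41). So (39)! ≡ -1 × (40)^(-1) ≡ (-1)×(-1) = 1 (mod 41)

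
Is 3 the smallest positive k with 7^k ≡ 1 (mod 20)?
Powers of 7 mod 20: 7^1≡7, 7^2≡9, 7^3≡3, 7^4≡1. 7^3≡3≢1, so ord ≠ 3. No, the actual order is 4.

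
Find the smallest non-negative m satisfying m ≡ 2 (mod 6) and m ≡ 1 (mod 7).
M = 6 × 7 = 42. M₁ = 7, y₁ ≡ 1 (mod 6). M₂ = 6, y₂ ≡ 6 (mod 7). m = 2×7×1 + 1×6×6 ≡ 8 (mod 42)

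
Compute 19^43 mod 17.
Using Fermat: 19^{16} ≡ 1 mod 17. 43 ≡ 11 mod 16. So 19^{43} ≡ 19^{11} ≡ 8 mod 17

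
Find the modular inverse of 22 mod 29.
Since 29 is prime, by Fermat 22^(-1) ≡ 22^{27} ≡ 4 mod 29. Verify: 22 × 4 = 88 ≡ 1 mod 29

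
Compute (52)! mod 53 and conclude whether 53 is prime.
(52)! mod 53 = 52. Since 52 ≡ -1 mod 53, 53 is prime.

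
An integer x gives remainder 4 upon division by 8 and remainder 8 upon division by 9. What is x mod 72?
M = 8 × 9 = 72. M₁ = 9, y₁ ≡ 1 mod 8. M₂ = 8, y₂ ≡ 8 mod 9. x = 4×9×1 + 8×8×8 ≡ 44 mod 72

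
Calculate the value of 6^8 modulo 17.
By repeated squaring (mod 17): 6^{1}≡6, 6^{2}≡2, 6^{4}≡4, 6^{8}≡16. So 6^{8} ≡ 16 (mod 17)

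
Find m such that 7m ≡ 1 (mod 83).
Since 83 is prime, by Fermat 7^(-1) ≡ 7^{81} ≡ 12 (mod 83). Verify: 7 × 12 = 84 ≡ 1 (mod 83)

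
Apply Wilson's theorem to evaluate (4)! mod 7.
(6)! = (4)! × (5) × (6) ≡ -1 (mod 7). So (4)! ≡ -1 × [(6)(5)]^(-1) ≡ 3 (mod 7)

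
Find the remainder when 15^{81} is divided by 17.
By Fermat: 15^{16} ≡ 1 (mod 17). 81 = 5×16 + 1. So 15^{81} ≡ 15^{1} ≡ 15 (mod 17)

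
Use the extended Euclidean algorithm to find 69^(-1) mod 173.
Extended GCD: 69(-5) + 173(2) = 1. So 69^(-1) ≡ -5 ≡ 168 mod 173. Verify: 69 × 168 = 11592 ≡ 1 mod 173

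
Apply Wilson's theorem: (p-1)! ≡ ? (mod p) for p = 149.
By Wilson's theorem, (148)! ≡ -1 ≡ 148 (mod 149)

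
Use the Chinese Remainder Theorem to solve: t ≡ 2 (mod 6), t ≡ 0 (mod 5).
M = 6 × 5 = 30. M₁ = 5, y₁ ≡ 5 (mod 6). M₂ = 6, y₂ ≡ 1 (mod 5). t = 2×5×5 + 0×6×1 ≡ 20 (mod 30)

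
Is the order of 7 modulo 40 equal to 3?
Powers of 7 mod 40: 7^1≡7, 7^2≡9, 7^3≡23, 7^4≡1. 7^3≡23≢1, so ord ≠ 3. No, the actual order is 4.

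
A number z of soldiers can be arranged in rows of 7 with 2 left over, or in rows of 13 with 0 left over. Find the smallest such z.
M = 7 × 13 = 91. M₁ = 13, y₁ ≡ 6 (mod 7). M₂ = 7, y₂ ≡ 2 (mod 13). z = 2×13×6 + 0×7×2 ≡ 65 (mod 91)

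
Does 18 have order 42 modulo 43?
ord_43(18) divides 42. For each prime q|42: 18^{21}≡42, 18^{14}≡6, 18^{6}≡41, none ≡ 1. So 18 has order 42 and is a primitive root mod 43.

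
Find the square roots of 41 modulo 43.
The square roots of 41 mod 43 are 16 and 27. Verify: 16² = 256 ≡ 41 (mod 43)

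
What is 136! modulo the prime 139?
(138)! = (136)! × (137) × (138) ≡ -1 (mod 139). So (136)! ≡ -1 × [(138)(137)]^(-1) ≡ 69 (mod 139)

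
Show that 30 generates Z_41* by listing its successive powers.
30^1, 30^2, ..., 30^{40} mod 41: [30, 39, 22, 4, 38, 33, 6, 16, 29, 9, 24, 23, 34, 36, 14, 10, 13, 21, 15, 40, 11, 2, 19, 37, 3, 8, 35, 25, 12, 32, 17, 18, 7, 5, 27, 31, 28, 20, 26, 1]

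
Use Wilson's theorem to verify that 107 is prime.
(106)! mod 107 = 106. Since this equals -1 mod 107, Wilson confirms 107 is prime.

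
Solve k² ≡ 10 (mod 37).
The square roots of 10 mod 37 are 26 and 11. Verify: 26² = 676 ≡ 10 (mod 37)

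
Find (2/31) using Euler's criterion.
(2/31) = 2^{15} mod 31 = 1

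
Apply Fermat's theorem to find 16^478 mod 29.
By Fermat: 16^{28} ≡ 1 mod 29. 478 ≡ 2 mod 28. So 16^{478} ≡ 16^{2} ≡ 24 mod 29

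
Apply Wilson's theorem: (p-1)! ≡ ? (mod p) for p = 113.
By Wilson's theorem, (112)! ≡ -1 ≡ 112 mod 113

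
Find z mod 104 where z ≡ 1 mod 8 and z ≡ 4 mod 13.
M = 8 × 13 = 104. M₁ = 13, y₁ ≡ 5 mod 8. M₂ = 8, y₂ ≡ 5 mod 13. z = 1×13×5 + 4×8×5 ≡ 17 mod 104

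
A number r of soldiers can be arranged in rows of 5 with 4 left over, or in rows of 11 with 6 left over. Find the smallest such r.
M = 5 × 11 = 55. M₁ = 11, y₁ ≡ 1 mod 5. M₂ = 5, y₂ ≡ 9 mod 11. r = 4×11×1 + 6×5×9 ≡ 39 mod 55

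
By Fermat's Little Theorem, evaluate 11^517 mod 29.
By Fermat: 11^{28} ≡ 1 (mod 29). 517 ≡ 13 (mod 28). So 11^{517} ≡ 11^{13} ≡ 21 (mod 29)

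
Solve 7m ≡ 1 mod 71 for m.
Since 71 is prime, by Fermat 7^(-1) ≡ 7^{69} ≡ 61 mod 71. Verify: 7 × 61 = 427 ≡ 1 mod 71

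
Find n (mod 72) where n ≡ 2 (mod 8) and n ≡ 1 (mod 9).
M = 8 × 9 = 72. M₁ = 9, y₁ ≡ 1 (mod 8). M₂ = 8, y₂ ≡ 8 (mod 9). n = 2×9×1 + 1×8×8 ≡ 10 (mod 72)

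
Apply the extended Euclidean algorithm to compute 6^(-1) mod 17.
Extended GCD: 6(3) + 17(-1) = 1. So 6^(-1) ≡ 3 mod 17. Verify: 6 × 3 = 18 ≡ 1 mod 17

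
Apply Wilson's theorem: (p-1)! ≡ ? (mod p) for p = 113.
By Wilson's theorem, (112)! ≡ -1 ≡ 112 mod 113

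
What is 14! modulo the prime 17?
(16)! = (14)! × (15) × (16) ≡ -1 mod 17. So (14)! ≡ -1 × [(16)(15)]^(-1) ≡ 8 mod 17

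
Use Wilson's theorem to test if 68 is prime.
(67)! mod 68 = 0. Since 0 ≢ -1 mod 68, 68 is not prime.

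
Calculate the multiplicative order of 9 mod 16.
Powers of 9 mod 16: 9^1≡9, 9^2≡1. ord_16(9) = 2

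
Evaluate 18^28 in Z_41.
By repeated squaring mod 41: 18^{1}≡18, 18^{2}≡37, 18^{4}≡16, 18^{8}≡10, 18^{16}≡18. Then 18^{28} = 18^{16+8+4} ≡ 18 × 10 × 16 ≡ 10 mod 41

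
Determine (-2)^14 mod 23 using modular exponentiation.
By repeated squaring mod 23: (-2)^{1}≡21, (-2)^{2}≡4, (-2)^{4}≡16, (-2)^{8}≡3. Then (-2)^{14} = (-2)^{8+4+2} ≡ 3 × 16 × 4 ≡ 8 mod 23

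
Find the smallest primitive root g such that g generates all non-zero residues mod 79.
g = 3. Powers: [3, 9, 27, 2, 6, 18, 54, ...] generates all 78 non-zero residues.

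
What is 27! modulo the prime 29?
(28)! = (27)! × (28) ≡ -1 mod 29. So (27)! ≡ -1 × (28)^(-1) ≡ (-1)×(-1) = 1 mod 29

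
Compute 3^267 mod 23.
Using Fermat: 3^{22} ≡ 1 (mod 23). 267 ≡ 3 (mod 22). So 3^{267} ≡ 3^{3} ≡ 4 (mod 23)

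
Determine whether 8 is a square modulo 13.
By Euler's criterion: 8^{6} ≡ 12 mod 13. Since this equals -1 (≡ 12), 8 is not a QR.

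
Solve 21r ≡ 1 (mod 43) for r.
Since 43 is prime, by Fermat 21^(-1) ≡ 21^{41} ≡ 41 (mod 43). Verify: 21 × 41 = 861 ≡ 1 (mod 43)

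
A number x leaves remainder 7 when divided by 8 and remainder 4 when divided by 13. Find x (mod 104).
M = 8 × 13 = 104. M₁ = 13, y₁ ≡ 5 (mod 8). M₂ = 8, y₂ ≡ 5 (mod 13). x = 7×13×5 + 4×8×5 ≡ 95 (mod 104)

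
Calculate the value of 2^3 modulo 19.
2^{3} = 8 ≡ 8 mod 19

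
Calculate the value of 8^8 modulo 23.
By repeated squaring (mod 23): 8^{1}≡8, 8^{2}≡18, 8^{4}≡2, 8^{8}≡4. So 8^{8} ≡ 4 (mod 23)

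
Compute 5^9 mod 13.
By repeated squaring mod 13: 5^{1}≡5, 5^{2}≡12, 5^{4}≡1, 5^{8}≡1. Then 5^{9} = 5^{8+1} ≡ 1 × 5 ≡ 5 mod 13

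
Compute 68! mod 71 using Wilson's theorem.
(70)! = (68)! × (69) × (70) ≡ -1 mod 71. So (68)! ≡ -1 × [(70)(69)]^(-1) ≡ 35 mod 71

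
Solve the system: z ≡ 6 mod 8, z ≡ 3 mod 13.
M = 8 × 13 = 104. M₁ = 13, y₁ ≡ 5 mod 8. M₂ = 8, y₂ ≡ 5 mod 13. z = 6×13×5 + 3×8×5 ≡ 94 mod 104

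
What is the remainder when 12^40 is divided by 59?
By repeated squaring (mod 59): 12^{1}≡12, 12^{2}≡26, 12^{4}≡27, 12^{8}≡21, 12^{16}≡28, 12^{32}≡17. Then 12^{40} = 12^{32+8} ≡ 17 × 21 ≡ 3 (mod 59)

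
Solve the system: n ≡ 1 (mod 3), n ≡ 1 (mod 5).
M = 3 × 5 = 15. M₁ = 5, y₁ ≡ 2 (mod 3). M₂ = 3, y₂ ≡ 2 (mod 5). n = 1×5×2 + 1×3×2 ≡ 1 (mod 15)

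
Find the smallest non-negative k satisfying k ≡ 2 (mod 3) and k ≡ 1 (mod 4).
M = 3 × 4 = 12. M₁ = 4, y₁ ≡ 1 (mod 3). M₂ = 3, y₂ ≡ 3 (mod 4). k = 2×4×1 + 1×3×3 ≡ 5 (mod 12)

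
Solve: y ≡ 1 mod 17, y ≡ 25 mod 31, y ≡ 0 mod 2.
M = 17 × 31 × 2 = 1054. M₁ = 62, y₁ ≡ 14 mod 17. M₂ = 34, y₂ ≡ 21 mod 31. M₃ = 527, y₃ ≡ 1 mod 2. y = 1×62×14 + 25×34×21 + 0×527×1 ≡ 800 mod 1054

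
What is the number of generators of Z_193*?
There are φ(193-1) = φ(192) = 64 primitive roots modulo 193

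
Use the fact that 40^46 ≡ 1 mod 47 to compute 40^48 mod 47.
By Fermat: 40^{46} ≡ 1 mod 47. So 40^{48} = 40^{46} · 40^{2} ≡ 40^{2} ≡ 2 mod 47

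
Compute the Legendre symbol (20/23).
(20/23) = 20^{11} mod 23 = -1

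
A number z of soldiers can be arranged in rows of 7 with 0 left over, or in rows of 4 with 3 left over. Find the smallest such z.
M = 7 × 4 = 28. M₁ = 4, y₁ ≡ 2 (mod 7). M₂ = 7, y₂ ≡ 3 (mod 4). z = 0×4×2 + 3×7×3 ≡ 7 (mod 28)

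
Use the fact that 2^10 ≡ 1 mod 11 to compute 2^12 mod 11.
By Fermat: 2^{10} ≡ 1 mod 11. So 2^{12} = 2^{10} · 2^{2} ≡ 2^{2} ≡ 4 mod 11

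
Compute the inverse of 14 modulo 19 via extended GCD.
Extended GCD: 14(-4) + 19(3) = 1. So 14^(-1) ≡ -4 ≡ 15 (mod 19). Verify: 14 × 15 = 210 ≡ 1 (mod 19)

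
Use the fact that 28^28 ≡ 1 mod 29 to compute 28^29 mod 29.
By Fermat: 28^{28} ≡ 1 mod 29. So 28^{29} = 28^{28} · 28^{1} ≡ 28^{1} ≡ 28 mod 29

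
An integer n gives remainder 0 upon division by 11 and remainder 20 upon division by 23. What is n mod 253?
M = 11 × 23 = 253. M₁ = 23, y₁ ≡ 1 mod 11. M₂ = 11, y₂ ≡ 21 mod 23. n = 0×23×1 + 20×11×21 ≡ 66 mod 253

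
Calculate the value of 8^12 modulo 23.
By repeated squaring (mod 23): 8^{1}≡8, 8^{2}≡18, 8^{4}≡2, 8^{8}≡4. Then 8^{12} = 8^{8+4} ≡ 4 × 2 ≡ 8 (mod 23)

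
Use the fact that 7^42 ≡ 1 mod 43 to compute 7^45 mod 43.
By Fermat: 7^{42} ≡ 1 mod 43. So 7^{45} = 7^{42} · 7^{3} ≡ 7^{3} ≡ 42 mod 43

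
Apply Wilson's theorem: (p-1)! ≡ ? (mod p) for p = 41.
By Wilson's theorem, (40)! ≡ -1 ≡ 40 (mod 41)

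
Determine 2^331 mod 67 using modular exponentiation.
Using Fermat: 2^{66} ≡ 1 (mod 67). 331 ≡ 1 (mod 66). So 2^{331} ≡ 2^{1} ≡ 2 (mod 67)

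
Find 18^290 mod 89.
Using Fermat: 18^{88} ≡ 1 mod 89. 290 ≡ 26 mod 88. So 18^{290} ≡ 18^{26} ≡ 44 mod 89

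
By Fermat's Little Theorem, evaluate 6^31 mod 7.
By Fermat: 6^{6} ≡ 1 mod 7. 31 = 5×6 + 1. So 6^{31} ≡ 6^{1} ≡ 6 mod 7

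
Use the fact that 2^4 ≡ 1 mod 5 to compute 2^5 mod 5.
By Fermat: 2^{4} ≡ 1 mod 5. So 2^{5} = 2^{4} · 2^{1} ≡ 2^{1} ≡ 2 mod 5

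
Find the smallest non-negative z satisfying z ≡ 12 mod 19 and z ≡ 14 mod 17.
M = 19 × 17 = 323. M₁ = 17, y₁ ≡ 9 mod 19. M₂ = 19, y₂ ≡ 9 mod 17. z = 12×17×9 + 14×19×9 ≡ 31 mod 323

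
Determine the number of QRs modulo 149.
The squaring map on Z_149* is 2-to-1, so there are (148)/2 = 74 QRs.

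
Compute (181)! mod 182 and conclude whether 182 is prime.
(181)! mod 182 = 0. Since 0 ≢ -1 (mod 182), 182 is not prime.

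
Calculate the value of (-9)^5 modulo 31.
By repeated squaring mod 31: (-9)^{1}≡22, (-9)^{2}≡19, (-9)^{4}≡20. Then (-9)^{5} = (-9)^{4+1} ≡ 20 × 22 ≡ 6 mod 31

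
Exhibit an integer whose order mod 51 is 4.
4 has order 4 mod 51 since 4^{4} ≡ 1 mod 51 and no smaller power works.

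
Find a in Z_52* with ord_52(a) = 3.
9 has order 3 mod 52 since 9^{3} ≡ 1 mod 52 and no smaller power works.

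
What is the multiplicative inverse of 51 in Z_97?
Since 97 is prime, by Fermat 51^(-1) ≡ 51^{95} ≡ 78 mod 97. Verify: 51 × 78 = 3978 ≡ 1 mod 97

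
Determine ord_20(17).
Powers of 17 mod 20: 17^1≡17, 17^2≡9, 17^3≡13, 17^4≡1. ord_20(17) = 4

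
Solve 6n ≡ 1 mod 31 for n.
Since 31 is prime, by Fermat 6^(-1) ≡ 6^{29} ≡ 26 mod 31. Verify: 6 × 26 = 156 ≡ 1 mod 31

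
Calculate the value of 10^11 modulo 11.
Using Fermat: 10^{10} ≡ 1 mod 11. 11 ≡ 1 mod 10. So 10^{11} ≡ 10^{1} ≡ 10 mod 11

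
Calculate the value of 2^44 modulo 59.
By repeated squaring mod 59: 2^{1}≡2, 2^{2}≡4, 2^{4}≡16, 2^{8}≡20, 2^{16}≡46, 2^{32}≡51. Then 2^{44} = 2^{32+8+4} ≡ 51 × 20 × 16 ≡ 36 mod 59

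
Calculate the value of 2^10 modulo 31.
By repeated squaring (mod 31): 2^{1}≡2, 2^{2}≡4, 2^{4}≡16, 2^{8}≡8. Then 2^{10} = 2^{8+2} ≡ 8 × 4 ≡ 1 (mod 31)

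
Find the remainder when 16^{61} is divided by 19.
By Fermat: 16^{18} ≡ 1 (mod 19). 61 = 3×18 + 7. So 16^{61} ≡ 16^{7} ≡ 17 (mod 19)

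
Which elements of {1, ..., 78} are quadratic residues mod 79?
QRs mod 79: {1, 2, 4, 5, 8, 9, 10, 11, 13, 16, 18, 19, 20, 21, 22, 23, 25, 26, 31, 32, 36, 38, 40, 42, 44, 45, 46, 49, 50, 51, 52, 55, 62, 64, 65, 67, 72, 73, 76}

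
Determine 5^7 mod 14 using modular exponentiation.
By repeated squaring (mod 14): 5^{1}≡5, 5^{2}≡11, 5^{4}≡9. Then 5^{7} = 5^{4+2+1} ≡ 9 × 11 × 5 ≡ 5 (mod 14)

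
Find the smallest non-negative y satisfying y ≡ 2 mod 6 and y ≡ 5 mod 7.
M = 6 × 7 = 42. M₁ = 7, y₁ ≡ 1 mod 6. M₂ = 6, y₂ ≡ 6 mod 7. y = 2×7×1 + 5×6×6 ≡ 26 mod 42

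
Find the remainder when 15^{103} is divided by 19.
By Fermat: 15^{18} ≡ 1 (mod 19). 103 = 5×18 + 13. So 15^{103} ≡ 15^{13} ≡ 10 (mod 19)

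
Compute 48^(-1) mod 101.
Since 101 is prime, by Fermat 48^(-1) ≡ 48^{99} ≡ 40 mod 101. Verify: 48 × 40 = 1920 ≡ 1 mod 101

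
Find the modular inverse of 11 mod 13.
Since 13 is prime, by Fermat 11^(-1) ≡ 11^{11} ≡ 6 mod 13. Verify: 11 × 6 = 66 ≡ 1 mod 13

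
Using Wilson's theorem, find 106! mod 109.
(108)! = (106)! × (107) × (108) ≡ -1 (mod 109). So (106)! ≡ -1 × [(108)(107)]^(-1) ≡ 54 (mod 109)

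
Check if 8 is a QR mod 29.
By Euler's criterion: 8^{14} ≡ 28 mod 29. Since this equals -1 (≡ 28), 8 is not a QR.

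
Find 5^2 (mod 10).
5^{2} = 25 ≡ 5 (mod 10)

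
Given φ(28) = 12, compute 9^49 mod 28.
By Euler: 9^{12} ≡ 1 mod 28 since gcd(9, 28) = 1. 49 = 4×12 + 1. So 9^{49} ≡ 9^{1} ≡ 9 mod 28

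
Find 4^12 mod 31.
By repeated squaring mod 31: 4^{1}≡4, 4^{2}≡16, 4^{4}≡8, 4^{8}≡2. Then 4^{12} = 4^{8+4} ≡ 2 × 8 ≡ 16 mod 31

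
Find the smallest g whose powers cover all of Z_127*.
g = 3. Powers: [3, 9, 27, 81, 116, 94, 28, ...] generates all 126 non-zero residues.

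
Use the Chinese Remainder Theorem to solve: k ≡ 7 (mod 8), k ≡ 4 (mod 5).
M = 8 × 5 = 40. M₁ = 5, y₁ ≡ 5 (mod 8). M₂ = 8, y₂ ≡ 2 (mod 5). k = 7×5×5 + 4×8×2 ≡ 39 (mod 40)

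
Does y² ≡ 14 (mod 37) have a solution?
By Euler's criterion: 14^{18} ≡ 36 (mod 37). Since this equals -1 (≡ 36), 14 is not a QR.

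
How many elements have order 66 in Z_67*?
Number of primitive roots mod 67 = φ(p-1) = φ(66) = 20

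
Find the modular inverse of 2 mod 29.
Since 29 is prime, by Fermat 2^(-1) ≡ 2^{27} ≡ 15 (mod 29). Verify: 2 × 15 = 30 ≡ 1 (mod 29)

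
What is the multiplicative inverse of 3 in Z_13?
Since 13 is prime, by Fermat 3^(-1) ≡ 3^{11} ≡ 9 (mod 13). Verify: 3 × 9 = 27 ≡ 1 (mod 13)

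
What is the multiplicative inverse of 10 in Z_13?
Since 13 is prime, by Fermat 10^(-1) ≡ 10^{11} ≡ 4 (mod 13). Verify: 10 × 4 = 40 ≡ 1 (mod 13)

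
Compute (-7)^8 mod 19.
By repeated squaring (mod 19): (-7)^{1}≡12, (-7)^{2}≡11, (-7)^{4}≡7, (-7)^{8}≡11. So (-7)^{8} ≡ 11 (mod 19)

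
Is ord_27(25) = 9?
Powers of 25 mod 27: 25^1≡25, 25^2≡4, 25^3≡19, 25^4≡16, 25^5≡22, 25^6≡10, 25^7≡7, 25^8≡13, 25^9≡1. First k with 25^k≡1 is k=9. Yes, ord_27(25) = 9.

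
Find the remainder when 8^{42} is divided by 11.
By Fermat: 8^{10} ≡ 1 mod 11. 42 = 4×10 + 2. So 8^{42} ≡ 8^{2} ≡ 9 mod 11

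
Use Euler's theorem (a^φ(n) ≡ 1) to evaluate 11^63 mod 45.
By Euler: 11^{24} ≡ 1 (mod 45) since gcd(11, 45) = 1. 63 = 2×24 + 15. So 11^{63} ≡ 11^{15} ≡ 26 (mod 45)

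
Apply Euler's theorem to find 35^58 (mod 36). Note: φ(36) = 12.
By Euler: 35^{12} ≡ 1 (mod 36) since gcd(35, 36) = 1. 58 = 4×12 + 10. So 35^{58} ≡ 35^{10} ≡ 1 (mod 36)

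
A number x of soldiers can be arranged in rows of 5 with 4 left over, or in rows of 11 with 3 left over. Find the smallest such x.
M = 5 × 11 = 55. M₁ = 11, y₁ ≡ 1 mod 5. M₂ = 5, y₂ ≡ 9 mod 11. x = 4×11×1 + 3×5×9 ≡ 14 mod 55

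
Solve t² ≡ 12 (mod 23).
The square roots of 12 mod 23 are 9 and 14. Verify: 9² = 81 ≡ 12 (mod 23)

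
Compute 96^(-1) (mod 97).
Since 97 is prime, by Fermat 96^(-1) ≡ 96^{95} ≡ 96 (mod 97). Verify: 96 × 96 = 9216 ≡ 1 (mod 97)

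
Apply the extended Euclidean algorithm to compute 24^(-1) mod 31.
Extended GCD: 24(-9) + 31(7) = 1. So 24^(-1) ≡ -9 ≡ 22 (mod 31). Verify: 24 × 22 = 528 ≡ 1 (mod 31)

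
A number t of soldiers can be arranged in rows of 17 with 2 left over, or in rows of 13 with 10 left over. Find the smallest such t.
M = 17 × 13 = 221. M₁ = 13, y₁ ≡ 4 (mod 17). M₂ = 17, y₂ ≡ 10 (mod 13). t = 2×13×4 + 10×17×10 ≡ 36 (mod 221)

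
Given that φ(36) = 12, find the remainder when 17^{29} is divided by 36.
By Euler: 17^{12} ≡ 1 mod 36 since gcd(17, 36) = 1. 29 = 2×12 + 5. So 17^{29} ≡ 17^{5} ≡ 17 mod 36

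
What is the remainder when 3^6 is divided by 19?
By repeated squaring mod 19: 3^{1}≡3, 3^{2}≡9, 3^{4}≡5. Then 3^{6} = 3^{4+2} ≡ 5 × 9 ≡ 7 mod 19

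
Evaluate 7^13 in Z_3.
Using Fermat: 7^{2} ≡ 1 mod 3. 13 ≡ 1 mod 2. So 7^{13} ≡ 7^{1} ≡ 1 mod 3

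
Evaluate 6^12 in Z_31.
By repeated squaring mod 31: 6^{1}≡6, 6^{2}≡5, 6^{4}≡25, 6^{8}≡5. Then 6^{12} = 6^{8+4} ≡ 5 × 25 ≡ 1 mod 31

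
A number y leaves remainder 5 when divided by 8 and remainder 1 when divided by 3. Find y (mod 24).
M = 8 × 3 = 24. M₁ = 3, y₁ ≡ 3 (mod 8). M₂ = 8, y₂ ≡ 2 (mod 3). y = 5×3×3 + 1×8×2 ≡ 13 (mod 24)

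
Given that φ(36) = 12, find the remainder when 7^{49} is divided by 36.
By Euler: 7^{12} ≡ 1 (mod 36) since gcd(7, 36) = 1. 49 = 4×12 + 1. So 7^{49} ≡ 7^{1} ≡ 7 (mod 36)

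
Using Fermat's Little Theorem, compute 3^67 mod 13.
By Fermat: 3^{12} ≡ 1 (mod 13). 67 = 5×12 + 7. So 3^{67} ≡ 3^{7} ≡ 3 (mod 13)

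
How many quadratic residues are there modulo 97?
Exactly half the non-zero residues mod a prime are QRs: (97-1)/2 = 48.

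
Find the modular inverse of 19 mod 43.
Since 43 is prime, by Fermat 19^(-1) ≡ 19^{41} ≡ 34 (mod 43). Verify: 19 × 34 = 646 ≡ 1 (mod 43)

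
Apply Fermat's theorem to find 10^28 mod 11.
By Fermat: 10^{10} ≡ 1 mod 11. 28 = 2×10 + 8. So 10^{28} ≡ 10^{8} ≡ 1 mod 11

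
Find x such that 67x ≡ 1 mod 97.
Since 97 is prime, by Fermat 67^(-1) ≡ 67^{95} ≡ 42 mod 97. Verify: 67 × 42 = 2814 ≡ 1 mod 97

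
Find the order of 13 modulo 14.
Powers of 13 mod 14: 13^1≡13, 13^2≡1. Order = 2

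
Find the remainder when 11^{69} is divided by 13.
By Fermat: 11^{12} ≡ 1 mod 13. 69 = 5×12 + 9. So 11^{69} ≡ 11^{9} ≡ 8 mod 13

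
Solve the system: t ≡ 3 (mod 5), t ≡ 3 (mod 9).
M = 5 × 9 = 45. M₁ = 9, y₁ ≡ 4 (mod 5). M₂ = 5, y₂ ≡ 2 (mod 9). t = 3×9×4 + 3×5×2 ≡ 3 (mod 45)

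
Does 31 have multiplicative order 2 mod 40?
Powers of 31 mod 40: 31^1≡31, 31^2≡1. First k with 31^k≡1 is k=2. Yes, ord_40(31) = 2.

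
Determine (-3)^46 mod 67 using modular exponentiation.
By repeated squaring mod 67: (-3)^{1}≡64, (-3)^{2}≡9, (-3)^{4}≡14, (-3)^{8}≡62, (-3)^{16}≡25, (-3)^{32}≡22. Then (-3)^{46} = (-3)^{32+8+4+2} ≡ 22 × 62 × 14 × 9 ≡ 9 mod 67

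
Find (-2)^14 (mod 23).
By repeated squaring (mod 23): (-2)^{1}≡21, (-2)^{2}≡4, (-2)^{4}≡16, (-2)^{8}≡3. Then (-2)^{14} = (-2)^{8+4+2} ≡ 3 × 16 × 4 ≡ 8 (mod 23)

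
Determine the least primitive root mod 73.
g = 5. Powers: [5, 25, 52, 41, 59, 3, 15, 2, 10, 50, ...] generates all 72 non-zero residues.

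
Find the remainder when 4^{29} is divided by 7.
By Fermat: 4^{6} ≡ 1 (mod 7). 29 = 4×6 + 5. So 4^{29} ≡ 4^{5} ≡ 2 (mod 7)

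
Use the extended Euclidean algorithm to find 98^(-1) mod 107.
Extended GCD: 98(-12) + 107(11) = 1. So 98^(-1) ≡ -12 ≡ 95 mod 107. Verify: 98 × 95 = 9310 ≡ 1 mod 107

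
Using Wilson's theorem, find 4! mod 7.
(6)! = (4)! × (5) × (6) ≡ -1 (mod 7). So (4)! ≡ -1 × [(6)(5)]^(-1) ≡ 3 (mod 7)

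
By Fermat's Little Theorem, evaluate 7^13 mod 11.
By Fermat: 7^{10} ≡ 1 mod 11. So 7^{13} = 7^{10} · 7^{3} ≡ 7^{3} ≡ 2 mod 11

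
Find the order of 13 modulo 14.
Powers of 13 mod 14: 13^1≡13, 13^2≡1. ord_14(13) = 2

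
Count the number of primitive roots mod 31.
Number of primitive roots mod 31 = φ(p-1) = φ(30) = 8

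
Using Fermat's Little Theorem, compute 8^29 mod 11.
By Fermat: 8^{10} ≡ 1 mod 11. 29 = 2×10 + 9. So 8^{29} ≡ 8^{9} ≡ 7 mod 11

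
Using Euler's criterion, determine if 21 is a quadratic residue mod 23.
By Euler's criterion: 21^{11} ≡ 22 mod 23. Since this equals -1 (≡ 22), 21 is not a QR.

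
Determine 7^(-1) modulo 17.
Since 17 is prime, by Fermat 7^(-1) ≡ 7^{15} ≡ 5 mod 17. Verify: 7 × 5 = 35 ≡ 1 mod 17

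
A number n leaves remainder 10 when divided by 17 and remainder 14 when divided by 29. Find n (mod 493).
M = 17 × 29 = 493. M₁ = 29, y₁ ≡ 10 (mod 17). M₂ = 17, y₂ ≡ 12 (mod 29). n = 10×29×10 + 14×17×12 ≡ 333 (mod 493)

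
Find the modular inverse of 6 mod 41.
Since 41 is prime, by Fermat 6^(-1) ≡ 6^{39} ≡ 7 (mod 41). Verify: 6 × 7 = 42 ≡ 1 (mod 41)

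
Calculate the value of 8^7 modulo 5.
Using Fermat: 8^{4} ≡ 1 mod 5. 7 ≡ 3 mod 4. So 8^{7} ≡ 8^{3} ≡ 2 mod 5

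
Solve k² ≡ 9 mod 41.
The square roots of 9 mod 41 are 38 and 3. Verify: 38² = 1444 ≡ 9 mod 41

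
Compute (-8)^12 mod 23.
By repeated squaring mod 23: (-8)^{1}≡15, (-8)^{2}≡18, (-8)^{4}≡2, (-8)^{8}≡4. Then (-8)^{12} = (-8)^{8+4} ≡ 4 × 2 ≡ 8 mod 23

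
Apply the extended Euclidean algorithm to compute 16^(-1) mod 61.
Extended GCD: 16(-19) + 61(5) = 1. So 16^(-1) ≡ -19 ≡ 42 (mod 61). Verify: 16 × 42 = 672 ≡ 1 (mod 61)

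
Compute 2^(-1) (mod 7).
Since 7 is prime, by Fermat 2^(-1) ≡ 2^{5} ≡ 4 (mod 7). Verify: 2 × 4 = 8 ≡ 1 (mod 7)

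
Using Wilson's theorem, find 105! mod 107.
(106)! = (105)! × (106) ≡ -1 mod 107. So (105)! ≡ -1 × (106)^(-1) ≡ (-1)×(-1) = 1 mod 107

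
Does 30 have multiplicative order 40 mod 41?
Powers of 30 mod 41: 30^1≡30, 30^2≡39, 30^3≡22, 30^4≡4, 30^5≡38, 30^6≡33, 30^7≡6, 30^8≡16, 30^9≡29, 30^10≡9, 30^11≡24, 30^12≡23, 30^13≡34, 30^14≡36, 30^15≡14, 30^16≡10, 30^17≡13, 30^18≡21, 30^19≡15, 30^20≡40, 30^21≡11, 30^22≡2, 30^23≡19, 30^24≡37, 30^25≡3, 30^26≡8, 30^27≡35, 30^28≡25, 30^29≡12, 30^30≡32, 30^31≡17, 30^32≡18, 30^33≡7, 30^34≡5, 30^35≡27, 30^36≡31, 30^37≡28, 30^38≡20, 30^39≡26, 30^40≡1. First k with 30^k≡1 is k=40. Yes, ord_41(30) = 40.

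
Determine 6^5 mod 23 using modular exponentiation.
By repeated squaring mod 23: 6^{1}≡6, 6^{2}≡13, 6^{4}≡8. Then 6^{5} = 6^{4+1} ≡ 8 × 6 ≡ 2 mod 23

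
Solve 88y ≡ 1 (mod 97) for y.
Since 97 is prime, by Fermat 88^(-1) ≡ 88^{95} ≡ 43 (mod 97). Verify: 88 × 43 = 3784 ≡ 1 (mod 97)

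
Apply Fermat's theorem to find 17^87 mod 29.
By Fermat: 17^{28} ≡ 1 mod 29. 87 = 3×28 + 3. So 17^{87} ≡ 17^{3} ≡ 12 mod 29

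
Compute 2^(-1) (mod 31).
Since 31 is prime, by Fermat 2^(-1) ≡ 2^{29} ≡ 16 (mod 31). Verify: 2 × 16 = 32 ≡ 1 (mod 31)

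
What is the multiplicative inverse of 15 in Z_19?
Since 19 is prime, by Fermat 15^(-1) ≡ 15^{17} ≡ 14 mod 19. Verify: 15 × 14 = 210 ≡ 1 mod 19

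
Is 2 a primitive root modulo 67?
ord_67(2) divides 66. For each prime q|66: 2^{33}≡66, 2^{22}≡37, 2^{6}≡64, none ≡ 1. So 2 has order 66 and is a primitive root mod 67.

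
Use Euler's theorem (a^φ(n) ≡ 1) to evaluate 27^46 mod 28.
By Euler: 27^{12} ≡ 1 mod 28 since gcd(27, 28) = 1. 46 = 3×12 + 10. So 27^{46} ≡ 27^{10} ≡ 1 mod 28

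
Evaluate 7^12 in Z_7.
By repeated squaring mod 7: 7^{1}≡0, 7^{2}≡0, 7^{4}≡0, 7^{8}≡0. Then 7^{12} = 7^{8+4} ≡ 0 × 0 ≡ 0 mod 7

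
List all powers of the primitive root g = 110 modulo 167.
110^1, 110^2, ..., 110^{166} mod 167: [110, 76, 10, 98, 92, 100, 145, 85, 165, 114, 15, 147, 138, 150, 134, 44, 164, 4, 106, 137, 40, 58, 34, 66, 79, 6, 159, 122, 60, 87, 51, 99, 35, 9, 155, 16, 90, 47, 160, 65, 136, 97, 149, 24, 135, 154, 73, 14, 37, 62, 140, 36, 119, 64, 26, 21, 139, 93, 43, 54, 95, 96, 39, 115, 125, 56, 148, 81, 59, 144, 142, 89, 104, 84, 55, 38, 5, 49, 46, 50, 156, 126, 166, 57, 91, 157, 69, 75, 67, 22, 82, 2, 53, 152, 20, 29, 17, 33, 123, 3, 163, 61, 30, 127, 109, 133, 101, 88, 161, 8, 45, 107, 80, 116, 68, 132, 158, 12, 151, 77, 120, 7, 102, 31, 70, 18, 143, 32, 13, 94, 153, 130, 105, 27, 131, 48, 103, 141, 146, 28, 74, 124, 113, 72, 71, 128, 52, 42, 111, 19, 86, 108, 23, 25, 78, 63, 83, 112, 129, 162, 118, 121, 117, 11, 41, 1]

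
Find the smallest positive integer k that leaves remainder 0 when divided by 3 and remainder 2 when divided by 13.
M = 3 × 13 = 39. M₁ = 13, y₁ ≡ 1 mod 3. M₂ = 3, y₂ ≡ 9 mod 13. k = 0×13×1 + 2×3×9 ≡ 15 mod 39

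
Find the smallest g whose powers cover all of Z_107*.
g = 2. For each prime q|106: 2^{53}≡106, 2^{2}≡4, none ≡ 1, so ord_107(2) = 106 and 2 is a primitive root.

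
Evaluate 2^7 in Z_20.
By repeated squaring (mod 20): 2^{1}≡2, 2^{2}≡4, 2^{4}≡16. Then 2^{7} = 2^{4+2+1} ≡ 16 × 4 × 2 ≡ 8 (mod 20)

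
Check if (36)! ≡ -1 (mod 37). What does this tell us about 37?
(36)! mod 37 = 36. Since this equals -1 (mod 37), Wilson confirms 37 is prime.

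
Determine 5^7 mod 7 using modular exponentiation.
Using Fermat: 5^{6} ≡ 1 (mod 7). 7 ≡ 1 (mod 6). So 5^{7} ≡ 5^{1} ≡ 5 (mod 7)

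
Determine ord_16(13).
Powers of 13 mod 16: 13^1≡13, 13^2≡9, 13^3≡5, 13^4≡1. ord_16(13) = 4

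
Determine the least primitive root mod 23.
g = 5. Powers: [5, 2, 10, 4, 20, 8, ...] generates all 22 non-zero residues.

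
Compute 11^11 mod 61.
By repeated squaring mod 61: 11^{1}≡11, 11^{2}≡60, 11^{4}≡1, 11^{8}≡1. Then 11^{11} = 11^{8+2+1} ≡ 1 × 60 × 11 ≡ 50 mod 61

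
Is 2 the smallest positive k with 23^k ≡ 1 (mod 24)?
Powers of 23 mod 24: 23^1≡23, 23^2≡1. First k with 23^k≡1 is k=2. Yes, ord_24(23) = 2.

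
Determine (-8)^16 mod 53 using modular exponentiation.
By repeated squaring (mod 53): (-8)^{1}≡45, (-8)^{2}≡11, (-8)^{4}≡15, (-8)^{8}≡13, (-8)^{16}≡10. So (-8)^{16} ≡ 10 (mod 53)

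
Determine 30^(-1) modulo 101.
Since 101 is prime, by Fermat 30^(-1) ≡ 30^{99} ≡ 64 (mod 101). Verify: 30 × 64 = 1920 ≡ 1 (mod 101)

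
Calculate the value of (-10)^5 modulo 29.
By repeated squaring mod 29: (-10)^{1}≡19, (-10)^{2}≡13, (-10)^{4}≡24. Then (-10)^{5} = (-10)^{4+1} ≡ 24 × 19 ≡ 21 mod 29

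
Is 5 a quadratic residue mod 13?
By Euler's criterion: 5^{6} ≡ 12 mod 13. Since this equals -1 (≡ 12), 5 is not a QR.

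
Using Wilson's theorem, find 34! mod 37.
(36)! = (34)! × (35) × (36) ≡ -1 (mod 37). So (34)! ≡ -1 × [(36)(35)]^(-1) ≡ 18 (mod 37)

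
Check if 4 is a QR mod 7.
By Euler's criterion: 4^{3} ≡ 1 mod 7. Since this equals 1, 4 is a QR.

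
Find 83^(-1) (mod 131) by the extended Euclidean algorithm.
Extended GCD: 83(30) + 131(-19) = 1. So 83^(-1) ≡ 30 (mod 131). Verify: 83 × 30 = 2490 ≡ 1 (mod 131)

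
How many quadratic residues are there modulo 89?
The squaring map on Z_89* is 2-to-1, so there are (88)/2 = 44 QRs.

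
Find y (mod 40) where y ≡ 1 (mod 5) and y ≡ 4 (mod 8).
M = 5 × 8 = 40. M₁ = 8, y₁ ≡ 2 (mod 5). M₂ = 5, y₂ ≡ 5 (mod 8). y = 1×8×2 + 4×5×5 ≡ 36 (mod 40)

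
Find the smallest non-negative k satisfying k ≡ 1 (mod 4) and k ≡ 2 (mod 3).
M = 4 × 3 = 12. M₁ = 3, y₁ ≡ 3 (mod 4). M₂ = 4, y₂ ≡ 1 (mod 3). k = 1×3×3 + 2×4×1 ≡ 5 (mod 12)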